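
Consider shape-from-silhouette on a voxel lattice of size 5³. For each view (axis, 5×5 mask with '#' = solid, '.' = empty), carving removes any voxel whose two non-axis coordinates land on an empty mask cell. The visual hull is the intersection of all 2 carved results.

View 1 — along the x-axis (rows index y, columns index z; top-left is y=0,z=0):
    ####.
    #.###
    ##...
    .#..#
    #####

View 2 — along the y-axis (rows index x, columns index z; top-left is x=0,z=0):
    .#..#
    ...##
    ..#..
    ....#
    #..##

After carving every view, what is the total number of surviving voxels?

29 voxels

full grid |V| = 125
[1] x-view keeps 17 columns → grid now 85
[2] y-view keeps 9 columns → grid now 29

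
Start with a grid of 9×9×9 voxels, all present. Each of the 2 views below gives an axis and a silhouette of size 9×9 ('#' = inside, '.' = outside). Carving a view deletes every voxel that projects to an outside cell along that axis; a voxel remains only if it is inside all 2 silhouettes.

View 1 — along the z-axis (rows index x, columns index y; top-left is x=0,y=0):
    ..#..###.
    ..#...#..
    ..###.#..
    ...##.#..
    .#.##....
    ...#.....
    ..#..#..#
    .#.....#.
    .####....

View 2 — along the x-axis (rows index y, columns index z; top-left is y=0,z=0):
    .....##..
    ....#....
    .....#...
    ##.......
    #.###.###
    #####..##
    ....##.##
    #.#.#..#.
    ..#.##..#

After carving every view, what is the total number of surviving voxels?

full grid |V| = 729
step 1: project along z, AND mask (26/81) → |grid| = 234
step 2: project along x, AND mask (32/81) → |grid| = 88

|visual hull| = 88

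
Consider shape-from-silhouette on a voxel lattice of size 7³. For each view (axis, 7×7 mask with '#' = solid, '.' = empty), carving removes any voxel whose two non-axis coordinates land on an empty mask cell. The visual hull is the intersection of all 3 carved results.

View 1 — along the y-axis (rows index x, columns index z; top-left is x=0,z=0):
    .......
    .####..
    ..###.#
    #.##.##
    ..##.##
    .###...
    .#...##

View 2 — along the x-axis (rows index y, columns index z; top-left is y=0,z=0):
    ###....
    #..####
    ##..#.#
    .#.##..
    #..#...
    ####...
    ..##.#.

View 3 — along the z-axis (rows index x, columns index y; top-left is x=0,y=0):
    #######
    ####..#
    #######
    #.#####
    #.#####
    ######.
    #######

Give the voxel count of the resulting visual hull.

voxel count = 64

before carving: 343 voxels (7×7×7)
after view 1 [y-axis, 23 of 49 cells solid] → remaining = 161
after view 2 [x-axis, 24 of 49 cells solid] → remaining = 77
after view 3 [z-axis, 44 of 49 cells solid] → remaining = 64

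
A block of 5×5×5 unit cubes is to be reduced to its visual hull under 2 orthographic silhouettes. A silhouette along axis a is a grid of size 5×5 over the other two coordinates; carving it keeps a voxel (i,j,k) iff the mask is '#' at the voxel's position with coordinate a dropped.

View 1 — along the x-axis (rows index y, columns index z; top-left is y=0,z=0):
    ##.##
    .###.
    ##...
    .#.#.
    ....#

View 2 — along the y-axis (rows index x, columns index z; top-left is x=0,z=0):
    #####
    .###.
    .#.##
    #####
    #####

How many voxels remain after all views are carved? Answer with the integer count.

full grid |V| = 125
after view 1 [x-axis, 12 of 25 cells solid] → remaining = 60
after view 2 [y-axis, 21 of 25 cells solid] → remaining = 53

voxel count = 53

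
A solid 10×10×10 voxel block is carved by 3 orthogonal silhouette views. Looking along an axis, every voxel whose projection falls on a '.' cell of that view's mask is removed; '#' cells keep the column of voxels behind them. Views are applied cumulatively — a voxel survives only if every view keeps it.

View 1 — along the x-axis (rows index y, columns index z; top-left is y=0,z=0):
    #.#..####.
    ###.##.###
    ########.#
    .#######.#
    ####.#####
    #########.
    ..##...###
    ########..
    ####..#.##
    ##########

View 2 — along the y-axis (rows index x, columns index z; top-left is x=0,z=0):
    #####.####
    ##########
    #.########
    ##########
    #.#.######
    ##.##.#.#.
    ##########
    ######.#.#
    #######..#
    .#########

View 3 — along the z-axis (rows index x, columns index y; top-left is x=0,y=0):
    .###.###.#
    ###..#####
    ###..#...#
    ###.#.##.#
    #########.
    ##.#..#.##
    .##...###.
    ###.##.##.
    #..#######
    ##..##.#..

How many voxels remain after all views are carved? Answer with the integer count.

before carving: 1000 voxels (10×10×10)
  1. axis=0 (YZ plane), |mask|=79  ⇒  voxels=790
  2. axis=1 (XZ plane), |mask|=87  ⇒  voxels=685
  3. axis=2 (XY plane), |mask|=67  ⇒  voxels=451

voxel count = 451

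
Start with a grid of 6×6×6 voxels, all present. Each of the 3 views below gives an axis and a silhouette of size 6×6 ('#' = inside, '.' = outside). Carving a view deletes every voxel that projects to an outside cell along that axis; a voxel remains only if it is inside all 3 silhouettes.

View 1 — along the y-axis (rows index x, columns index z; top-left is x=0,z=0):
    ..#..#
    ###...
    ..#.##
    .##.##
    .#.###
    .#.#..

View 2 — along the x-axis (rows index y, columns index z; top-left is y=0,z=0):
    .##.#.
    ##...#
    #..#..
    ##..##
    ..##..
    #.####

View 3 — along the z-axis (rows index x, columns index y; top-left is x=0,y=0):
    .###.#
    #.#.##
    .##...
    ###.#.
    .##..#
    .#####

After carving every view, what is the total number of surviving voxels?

|visual hull| = 28

before carving: 216 voxels (6×6×6)
  1. axis=1 (XZ plane), |mask|=18  ⇒  voxels=108
  2. axis=0 (YZ plane), |mask|=19  ⇒  voxels=55
  3. axis=2 (XY plane), |mask|=22  ⇒  voxels=28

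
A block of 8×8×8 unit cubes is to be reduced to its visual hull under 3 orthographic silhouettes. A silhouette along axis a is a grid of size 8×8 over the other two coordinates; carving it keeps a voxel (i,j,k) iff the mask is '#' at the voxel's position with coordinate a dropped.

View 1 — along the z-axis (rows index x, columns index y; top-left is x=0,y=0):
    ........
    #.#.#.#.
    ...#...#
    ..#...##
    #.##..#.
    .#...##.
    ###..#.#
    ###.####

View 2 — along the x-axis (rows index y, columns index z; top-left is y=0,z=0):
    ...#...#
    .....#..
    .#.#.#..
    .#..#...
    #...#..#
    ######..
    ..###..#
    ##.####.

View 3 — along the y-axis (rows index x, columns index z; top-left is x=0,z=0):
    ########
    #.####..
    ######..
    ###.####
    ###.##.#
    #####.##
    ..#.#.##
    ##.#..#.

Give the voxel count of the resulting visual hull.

start: 8×8×8 = 512 voxels
[1] z-view keeps 28 columns → grid now 224
[2] x-view keeps 27 columns → grid now 98
[3] y-view keeps 47 columns → grid now 59

voxel count = 59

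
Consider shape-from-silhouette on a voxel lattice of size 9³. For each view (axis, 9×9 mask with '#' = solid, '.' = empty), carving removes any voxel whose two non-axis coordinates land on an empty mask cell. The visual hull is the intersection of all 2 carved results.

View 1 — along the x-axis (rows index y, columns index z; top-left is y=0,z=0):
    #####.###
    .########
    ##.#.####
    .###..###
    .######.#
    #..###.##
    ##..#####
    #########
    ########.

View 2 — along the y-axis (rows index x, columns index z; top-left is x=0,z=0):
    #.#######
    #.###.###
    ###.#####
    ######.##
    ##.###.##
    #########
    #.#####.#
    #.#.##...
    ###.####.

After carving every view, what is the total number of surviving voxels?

remaining voxels: 469

before carving: 729 voxels (9×9×9)
[1] x-view keeps 66 columns → grid now 594
[2] y-view keeps 65 columns → grid now 469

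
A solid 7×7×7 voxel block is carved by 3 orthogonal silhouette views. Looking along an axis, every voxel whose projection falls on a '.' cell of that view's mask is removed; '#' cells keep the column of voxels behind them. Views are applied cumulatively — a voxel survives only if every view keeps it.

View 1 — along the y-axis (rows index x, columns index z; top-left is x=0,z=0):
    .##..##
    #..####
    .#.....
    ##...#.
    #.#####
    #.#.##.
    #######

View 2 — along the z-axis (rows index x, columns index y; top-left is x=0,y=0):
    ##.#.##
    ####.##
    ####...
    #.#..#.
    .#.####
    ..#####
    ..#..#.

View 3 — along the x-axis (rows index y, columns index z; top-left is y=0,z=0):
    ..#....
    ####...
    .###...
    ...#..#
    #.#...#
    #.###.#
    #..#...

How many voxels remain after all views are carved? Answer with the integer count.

voxel count = 51

start: 7×7×7 = 343 voxels
[1] y-view keeps 30 columns → grid now 210
[2] z-view keeps 30 columns → grid now 127
[3] x-view keeps 20 columns → grid now 51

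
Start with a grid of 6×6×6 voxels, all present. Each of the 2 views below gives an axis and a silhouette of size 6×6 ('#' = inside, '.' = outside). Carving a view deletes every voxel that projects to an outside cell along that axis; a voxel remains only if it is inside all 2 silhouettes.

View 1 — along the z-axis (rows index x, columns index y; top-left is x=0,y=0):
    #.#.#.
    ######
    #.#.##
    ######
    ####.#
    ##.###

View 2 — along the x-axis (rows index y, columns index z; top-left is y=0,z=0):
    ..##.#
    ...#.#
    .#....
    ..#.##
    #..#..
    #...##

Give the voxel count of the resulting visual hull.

68 voxels

start: 6×6×6 = 216 voxels
[1] z-view keeps 29 columns → grid now 174
[2] x-view keeps 14 columns → grid now 68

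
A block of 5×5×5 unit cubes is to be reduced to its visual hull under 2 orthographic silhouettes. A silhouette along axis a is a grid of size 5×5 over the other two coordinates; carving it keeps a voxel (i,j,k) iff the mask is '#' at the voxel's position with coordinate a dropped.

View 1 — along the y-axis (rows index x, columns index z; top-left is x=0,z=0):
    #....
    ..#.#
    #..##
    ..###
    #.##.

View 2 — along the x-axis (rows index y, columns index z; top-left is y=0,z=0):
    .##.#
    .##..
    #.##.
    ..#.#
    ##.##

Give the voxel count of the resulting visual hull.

initial block: 5^3 = 125
step 1: project along y, AND mask (12/25) → |grid| = 60
step 2: project along x, AND mask (14/25) → |grid| = 33

|visual hull| = 33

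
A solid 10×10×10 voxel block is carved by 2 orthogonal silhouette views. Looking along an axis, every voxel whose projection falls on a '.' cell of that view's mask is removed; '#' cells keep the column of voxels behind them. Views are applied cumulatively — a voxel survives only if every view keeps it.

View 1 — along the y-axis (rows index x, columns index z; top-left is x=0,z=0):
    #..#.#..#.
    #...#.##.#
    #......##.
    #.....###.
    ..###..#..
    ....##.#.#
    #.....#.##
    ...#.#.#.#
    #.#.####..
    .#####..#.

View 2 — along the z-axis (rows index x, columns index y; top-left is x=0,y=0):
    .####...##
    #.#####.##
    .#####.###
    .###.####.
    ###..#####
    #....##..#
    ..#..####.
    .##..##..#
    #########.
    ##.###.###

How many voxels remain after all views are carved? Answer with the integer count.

initial block: 10^3 = 1000
after view 1 [y-axis, 44 of 100 cells solid] → remaining = 440
after view 2 [z-axis, 68 of 100 cells solid] → remaining = 306

|visual hull| = 306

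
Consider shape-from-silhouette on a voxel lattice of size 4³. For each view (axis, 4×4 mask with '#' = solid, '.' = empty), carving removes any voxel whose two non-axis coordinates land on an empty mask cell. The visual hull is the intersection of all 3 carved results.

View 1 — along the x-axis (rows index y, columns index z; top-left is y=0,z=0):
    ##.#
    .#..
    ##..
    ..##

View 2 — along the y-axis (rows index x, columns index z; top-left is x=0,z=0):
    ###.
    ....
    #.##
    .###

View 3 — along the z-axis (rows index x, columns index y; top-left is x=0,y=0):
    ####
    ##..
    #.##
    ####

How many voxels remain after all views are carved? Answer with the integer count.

|visual hull| = 17

initial block: 4^3 = 64
carve view 1 (along x, YZ-mask fill 8/16): 32 voxels remain
carve view 2 (along y, XZ-mask fill 9/16): 17 voxels remain
carve view 3 (along z, XY-mask fill 13/16): 17 voxels remain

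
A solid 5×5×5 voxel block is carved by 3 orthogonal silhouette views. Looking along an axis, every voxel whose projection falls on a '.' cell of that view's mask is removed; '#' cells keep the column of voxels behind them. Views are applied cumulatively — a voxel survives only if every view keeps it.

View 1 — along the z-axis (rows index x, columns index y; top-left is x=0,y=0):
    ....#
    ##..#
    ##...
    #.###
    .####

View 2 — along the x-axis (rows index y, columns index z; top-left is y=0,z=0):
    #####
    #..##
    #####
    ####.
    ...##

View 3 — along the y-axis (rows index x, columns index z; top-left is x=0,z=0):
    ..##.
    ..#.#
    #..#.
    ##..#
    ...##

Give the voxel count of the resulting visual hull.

initial block: 5^3 = 125
step 1: project along z, AND mask (14/25) → |grid| = 70
step 2: project along x, AND mask (19/25) → |grid| = 50
step 3: project along y, AND mask (11/25) → |grid| = 25

voxel count = 25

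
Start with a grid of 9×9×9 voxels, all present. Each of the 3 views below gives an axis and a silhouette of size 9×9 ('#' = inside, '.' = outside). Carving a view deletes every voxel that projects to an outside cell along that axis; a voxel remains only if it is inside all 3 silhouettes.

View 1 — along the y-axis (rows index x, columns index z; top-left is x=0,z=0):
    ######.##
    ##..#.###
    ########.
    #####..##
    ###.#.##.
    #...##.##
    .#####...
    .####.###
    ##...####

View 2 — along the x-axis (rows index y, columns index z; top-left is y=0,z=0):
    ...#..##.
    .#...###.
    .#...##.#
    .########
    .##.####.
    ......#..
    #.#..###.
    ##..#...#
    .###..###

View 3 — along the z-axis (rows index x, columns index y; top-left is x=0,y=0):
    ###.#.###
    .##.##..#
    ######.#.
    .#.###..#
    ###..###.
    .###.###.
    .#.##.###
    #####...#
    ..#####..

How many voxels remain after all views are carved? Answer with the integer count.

177 voxels

before carving: 729 voxels (9×9×9)
carve view 1 (along y, XZ-mask fill 58/81): 522 voxels remain
carve view 2 (along x, YZ-mask fill 41/81): 262 voxels remain
carve view 3 (along z, XY-mask fill 53/81): 177 voxels remain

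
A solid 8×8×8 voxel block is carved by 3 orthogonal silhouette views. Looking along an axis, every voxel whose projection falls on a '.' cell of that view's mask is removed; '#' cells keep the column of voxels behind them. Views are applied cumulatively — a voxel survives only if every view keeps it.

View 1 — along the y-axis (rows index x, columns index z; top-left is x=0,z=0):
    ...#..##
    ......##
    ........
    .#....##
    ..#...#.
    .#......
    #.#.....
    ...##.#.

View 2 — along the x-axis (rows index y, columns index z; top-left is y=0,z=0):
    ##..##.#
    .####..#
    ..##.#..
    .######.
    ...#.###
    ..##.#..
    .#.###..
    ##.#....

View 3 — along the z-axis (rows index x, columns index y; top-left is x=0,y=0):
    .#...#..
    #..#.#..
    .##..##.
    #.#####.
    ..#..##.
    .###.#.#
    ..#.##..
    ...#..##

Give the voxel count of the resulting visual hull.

full grid |V| = 512
[1] y-view keeps 16 columns → grid now 128
[2] x-view keeps 33 columns → grid now 57
[3] z-view keeps 29 columns → grid now 25

voxel count = 25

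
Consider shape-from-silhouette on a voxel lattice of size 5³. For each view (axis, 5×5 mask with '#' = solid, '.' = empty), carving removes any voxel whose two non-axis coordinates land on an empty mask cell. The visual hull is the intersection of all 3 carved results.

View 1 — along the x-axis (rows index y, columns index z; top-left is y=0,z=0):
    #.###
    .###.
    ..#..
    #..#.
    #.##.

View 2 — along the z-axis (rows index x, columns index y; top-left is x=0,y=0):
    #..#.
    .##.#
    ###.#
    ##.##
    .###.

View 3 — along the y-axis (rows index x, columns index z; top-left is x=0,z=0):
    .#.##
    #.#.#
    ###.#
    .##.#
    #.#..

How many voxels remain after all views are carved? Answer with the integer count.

|visual hull| = 23

before carving: 125 voxels (5×5×5)
  1. axis=0 (YZ plane), |mask|=13  ⇒  voxels=65
  2. axis=2 (XY plane), |mask|=16  ⇒  voxels=42
  3. axis=1 (XZ plane), |mask|=15  ⇒  voxels=23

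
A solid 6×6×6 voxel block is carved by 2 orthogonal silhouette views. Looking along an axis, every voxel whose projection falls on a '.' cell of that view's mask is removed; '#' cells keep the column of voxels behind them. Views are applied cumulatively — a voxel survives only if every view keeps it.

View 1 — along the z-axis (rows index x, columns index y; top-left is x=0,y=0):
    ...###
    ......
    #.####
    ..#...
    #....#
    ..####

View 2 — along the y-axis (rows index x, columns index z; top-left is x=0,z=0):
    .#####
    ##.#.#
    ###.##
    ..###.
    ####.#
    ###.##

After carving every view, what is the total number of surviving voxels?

|visual hull| = 73

start: 6×6×6 = 216 voxels
carve view 1 (along z, XY-mask fill 15/36): 90 voxels remain
carve view 2 (along y, XZ-mask fill 27/36): 73 voxels remain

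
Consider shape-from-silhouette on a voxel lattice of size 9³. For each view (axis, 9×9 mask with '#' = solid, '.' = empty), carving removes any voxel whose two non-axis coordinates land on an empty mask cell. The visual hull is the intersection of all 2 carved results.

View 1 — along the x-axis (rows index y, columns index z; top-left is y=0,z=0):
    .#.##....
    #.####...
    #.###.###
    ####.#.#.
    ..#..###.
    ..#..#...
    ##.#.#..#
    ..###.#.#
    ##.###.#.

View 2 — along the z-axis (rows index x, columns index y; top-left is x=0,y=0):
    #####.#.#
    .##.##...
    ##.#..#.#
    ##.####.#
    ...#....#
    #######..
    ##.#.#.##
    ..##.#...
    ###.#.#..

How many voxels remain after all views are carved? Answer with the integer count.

before carving: 729 voxels (9×9×9)
after view 1 [x-axis, 43 of 81 cells solid] → remaining = 387
after view 2 [z-axis, 46 of 81 cells solid] → remaining = 220

220 voxels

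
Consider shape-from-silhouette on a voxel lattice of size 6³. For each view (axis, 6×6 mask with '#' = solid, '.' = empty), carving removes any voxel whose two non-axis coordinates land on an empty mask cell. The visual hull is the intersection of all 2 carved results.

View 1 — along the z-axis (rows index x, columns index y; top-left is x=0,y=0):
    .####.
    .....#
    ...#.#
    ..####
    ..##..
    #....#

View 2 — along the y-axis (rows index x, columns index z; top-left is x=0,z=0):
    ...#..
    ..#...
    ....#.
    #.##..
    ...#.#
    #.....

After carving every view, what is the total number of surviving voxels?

25 voxels

initial block: 6^3 = 216
[1] z-view keeps 15 columns → grid now 90
[2] y-view keeps 9 columns → grid now 25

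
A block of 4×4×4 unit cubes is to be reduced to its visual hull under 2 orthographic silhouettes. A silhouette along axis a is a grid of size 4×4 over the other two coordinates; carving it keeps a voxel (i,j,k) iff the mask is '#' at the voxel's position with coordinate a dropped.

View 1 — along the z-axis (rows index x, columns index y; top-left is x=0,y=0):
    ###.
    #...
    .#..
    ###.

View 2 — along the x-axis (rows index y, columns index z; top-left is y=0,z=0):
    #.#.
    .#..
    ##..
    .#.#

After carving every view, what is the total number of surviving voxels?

full grid |V| = 64
  1. axis=2 (XY plane), |mask|=8  ⇒  voxels=32
  2. axis=0 (YZ plane), |mask|=7  ⇒  voxels=13

remaining voxels: 13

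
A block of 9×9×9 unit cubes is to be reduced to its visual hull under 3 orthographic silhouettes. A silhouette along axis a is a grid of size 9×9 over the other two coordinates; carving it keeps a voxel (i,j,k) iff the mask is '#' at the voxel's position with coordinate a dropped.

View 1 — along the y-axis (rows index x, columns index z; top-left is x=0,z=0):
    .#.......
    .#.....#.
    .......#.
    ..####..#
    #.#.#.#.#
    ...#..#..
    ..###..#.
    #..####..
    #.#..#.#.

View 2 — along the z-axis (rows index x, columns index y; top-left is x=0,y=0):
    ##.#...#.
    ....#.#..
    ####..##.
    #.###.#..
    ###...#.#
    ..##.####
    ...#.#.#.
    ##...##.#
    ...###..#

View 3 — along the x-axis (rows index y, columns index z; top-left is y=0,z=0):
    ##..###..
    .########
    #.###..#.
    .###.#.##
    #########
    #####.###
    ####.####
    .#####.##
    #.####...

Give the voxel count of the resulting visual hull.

before carving: 729 voxels (9×9×9)
carve view 1 (along y, XZ-mask fill 29/81): 261 voxels remain
carve view 2 (along z, XY-mask fill 40/81): 129 voxels remain
carve view 3 (along x, YZ-mask fill 61/81): 100 voxels remain

100 voxels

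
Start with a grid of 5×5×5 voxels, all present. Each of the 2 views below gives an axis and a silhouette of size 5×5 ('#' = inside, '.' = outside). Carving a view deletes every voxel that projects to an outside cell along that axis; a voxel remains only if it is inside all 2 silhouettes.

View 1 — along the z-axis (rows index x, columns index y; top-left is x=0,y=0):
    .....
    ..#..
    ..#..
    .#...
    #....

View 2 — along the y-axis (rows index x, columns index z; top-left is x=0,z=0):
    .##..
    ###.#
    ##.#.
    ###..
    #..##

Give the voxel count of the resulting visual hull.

initial block: 5^3 = 125
after view 1 [z-axis, 4 of 25 cells solid] → remaining = 20
after view 2 [y-axis, 15 of 25 cells solid] → remaining = 13

remaining voxels: 13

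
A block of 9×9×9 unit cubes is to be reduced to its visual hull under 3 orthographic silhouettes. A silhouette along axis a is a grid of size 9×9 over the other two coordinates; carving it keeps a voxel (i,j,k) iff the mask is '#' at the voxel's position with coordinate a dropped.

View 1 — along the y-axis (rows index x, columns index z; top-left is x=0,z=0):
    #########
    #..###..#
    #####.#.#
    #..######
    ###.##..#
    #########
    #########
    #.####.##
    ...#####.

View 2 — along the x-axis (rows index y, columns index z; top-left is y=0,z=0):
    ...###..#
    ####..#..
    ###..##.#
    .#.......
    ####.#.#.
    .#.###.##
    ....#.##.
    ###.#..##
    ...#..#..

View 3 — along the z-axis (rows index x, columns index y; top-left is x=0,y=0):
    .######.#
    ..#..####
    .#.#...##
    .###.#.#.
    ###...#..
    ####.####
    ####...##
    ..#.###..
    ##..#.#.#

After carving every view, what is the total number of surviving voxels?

voxel count = 168

full grid |V| = 729
  1. axis=1 (XZ plane), |mask|=64  ⇒  voxels=576
  2. axis=0 (YZ plane), |mask|=39  ⇒  voxels=274
  3. axis=2 (XY plane), |mask|=48  ⇒  voxels=168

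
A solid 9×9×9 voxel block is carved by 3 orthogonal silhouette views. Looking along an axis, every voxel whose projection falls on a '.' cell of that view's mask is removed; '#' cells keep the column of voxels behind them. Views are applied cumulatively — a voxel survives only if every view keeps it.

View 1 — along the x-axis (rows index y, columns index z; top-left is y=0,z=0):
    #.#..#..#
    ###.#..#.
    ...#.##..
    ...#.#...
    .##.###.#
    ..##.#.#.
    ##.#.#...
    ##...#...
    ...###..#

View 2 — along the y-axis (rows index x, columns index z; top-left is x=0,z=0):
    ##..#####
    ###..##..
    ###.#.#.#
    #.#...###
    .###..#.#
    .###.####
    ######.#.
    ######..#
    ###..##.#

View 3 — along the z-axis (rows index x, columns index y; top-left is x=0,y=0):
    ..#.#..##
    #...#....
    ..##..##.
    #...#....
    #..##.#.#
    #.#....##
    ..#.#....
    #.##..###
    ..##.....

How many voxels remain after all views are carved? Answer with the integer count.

|visual hull| = 81

full grid |V| = 729
[1] x-view keeps 35 columns → grid now 315
[2] y-view keeps 55 columns → grid now 215
[3] z-view keeps 31 columns → grid now 81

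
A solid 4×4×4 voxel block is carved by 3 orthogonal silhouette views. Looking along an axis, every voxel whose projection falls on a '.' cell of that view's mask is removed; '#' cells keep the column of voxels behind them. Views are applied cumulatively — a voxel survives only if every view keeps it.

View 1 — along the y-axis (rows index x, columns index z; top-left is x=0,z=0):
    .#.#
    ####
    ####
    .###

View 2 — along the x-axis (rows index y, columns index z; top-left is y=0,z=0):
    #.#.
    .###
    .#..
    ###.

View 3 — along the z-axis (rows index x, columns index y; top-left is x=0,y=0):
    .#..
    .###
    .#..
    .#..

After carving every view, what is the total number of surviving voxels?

full grid |V| = 64
after view 1 [y-axis, 13 of 16 cells solid] → remaining = 52
after view 2 [x-axis, 9 of 16 cells solid] → remaining = 29
after view 3 [z-axis, 6 of 16 cells solid] → remaining = 15

voxel count = 15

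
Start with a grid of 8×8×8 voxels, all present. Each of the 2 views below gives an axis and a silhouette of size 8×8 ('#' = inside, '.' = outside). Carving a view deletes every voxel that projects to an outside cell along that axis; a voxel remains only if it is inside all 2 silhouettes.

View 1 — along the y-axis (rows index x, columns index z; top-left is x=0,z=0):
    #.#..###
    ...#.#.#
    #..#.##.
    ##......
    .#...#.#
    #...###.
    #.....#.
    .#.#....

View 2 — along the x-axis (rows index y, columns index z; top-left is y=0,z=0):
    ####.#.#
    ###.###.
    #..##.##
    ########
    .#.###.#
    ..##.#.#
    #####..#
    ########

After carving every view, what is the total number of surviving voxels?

before carving: 512 voxels (8×8×8)
carve view 1 (along y, XZ-mask fill 25/64): 200 voxels remain
carve view 2 (along x, YZ-mask fill 48/64): 148 voxels remain

remaining voxels: 148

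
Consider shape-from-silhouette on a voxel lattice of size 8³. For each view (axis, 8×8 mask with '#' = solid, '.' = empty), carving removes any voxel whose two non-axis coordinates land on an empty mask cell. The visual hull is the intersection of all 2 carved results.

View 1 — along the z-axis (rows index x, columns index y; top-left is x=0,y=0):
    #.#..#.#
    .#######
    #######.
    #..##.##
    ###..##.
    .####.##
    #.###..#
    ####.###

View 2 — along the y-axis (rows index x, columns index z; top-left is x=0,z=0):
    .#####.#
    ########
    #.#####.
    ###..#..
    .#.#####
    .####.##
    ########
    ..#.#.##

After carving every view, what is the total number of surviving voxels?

initial block: 8^3 = 512
[1] z-view keeps 46 columns → grid now 368
[2] y-view keeps 48 columns → grid now 276

remaining voxels: 276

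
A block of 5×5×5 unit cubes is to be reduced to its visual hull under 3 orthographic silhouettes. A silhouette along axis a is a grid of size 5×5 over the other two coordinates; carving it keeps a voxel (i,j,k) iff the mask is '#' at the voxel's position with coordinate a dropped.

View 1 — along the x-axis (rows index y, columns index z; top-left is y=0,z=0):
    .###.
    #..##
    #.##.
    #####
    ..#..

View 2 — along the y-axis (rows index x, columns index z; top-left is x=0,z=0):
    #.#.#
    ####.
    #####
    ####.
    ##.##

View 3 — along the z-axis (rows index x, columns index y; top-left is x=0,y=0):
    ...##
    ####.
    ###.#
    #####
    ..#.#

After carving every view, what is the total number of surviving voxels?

voxel count = 41

before carving: 125 voxels (5×5×5)
[1] x-view keeps 15 columns → grid now 75
[2] y-view keeps 20 columns → grid now 61
[3] z-view keeps 17 columns → grid now 41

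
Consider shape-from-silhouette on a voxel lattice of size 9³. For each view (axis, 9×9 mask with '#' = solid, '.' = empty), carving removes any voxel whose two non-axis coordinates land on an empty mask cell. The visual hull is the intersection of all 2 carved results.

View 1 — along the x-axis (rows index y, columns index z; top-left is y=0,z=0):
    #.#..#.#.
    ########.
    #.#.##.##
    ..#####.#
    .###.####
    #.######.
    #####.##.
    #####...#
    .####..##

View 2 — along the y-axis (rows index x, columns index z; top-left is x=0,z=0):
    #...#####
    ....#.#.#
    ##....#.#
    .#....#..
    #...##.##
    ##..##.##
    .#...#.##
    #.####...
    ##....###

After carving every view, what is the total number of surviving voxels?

before carving: 729 voxels (9×9×9)
[1] x-view keeps 57 columns → grid now 513
[2] y-view keeps 40 columns → grid now 237

voxel count = 237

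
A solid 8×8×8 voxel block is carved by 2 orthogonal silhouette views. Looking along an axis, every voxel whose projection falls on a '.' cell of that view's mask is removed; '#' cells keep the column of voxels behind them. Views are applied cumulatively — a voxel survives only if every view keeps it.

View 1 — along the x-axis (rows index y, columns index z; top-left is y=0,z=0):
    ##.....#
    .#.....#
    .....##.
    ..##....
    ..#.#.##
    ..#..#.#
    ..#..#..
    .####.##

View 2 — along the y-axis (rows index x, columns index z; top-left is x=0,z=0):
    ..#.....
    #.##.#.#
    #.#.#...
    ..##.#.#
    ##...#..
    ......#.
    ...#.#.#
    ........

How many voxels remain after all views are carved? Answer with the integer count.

voxel count = 64

initial block: 8^3 = 512
after view 1 [x-axis, 24 of 64 cells solid] → remaining = 192
after view 2 [y-axis, 20 of 64 cells solid] → remaining = 64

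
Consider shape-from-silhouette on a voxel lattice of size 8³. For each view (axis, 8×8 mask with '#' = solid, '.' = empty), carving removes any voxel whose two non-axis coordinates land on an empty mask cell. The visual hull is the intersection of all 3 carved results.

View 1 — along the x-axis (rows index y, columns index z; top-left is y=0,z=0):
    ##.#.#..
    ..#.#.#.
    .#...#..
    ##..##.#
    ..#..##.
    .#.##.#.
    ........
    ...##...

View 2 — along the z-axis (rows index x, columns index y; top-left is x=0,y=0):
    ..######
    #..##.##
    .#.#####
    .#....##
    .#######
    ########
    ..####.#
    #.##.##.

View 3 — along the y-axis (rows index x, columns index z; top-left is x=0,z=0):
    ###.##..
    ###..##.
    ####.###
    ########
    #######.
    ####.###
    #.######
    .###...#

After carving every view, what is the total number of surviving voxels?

before carving: 512 voxels (8×8×8)
step 1: project along x, AND mask (23/64) → |grid| = 184
step 2: project along z, AND mask (45/64) → |grid| = 125
step 3: project along y, AND mask (50/64) → |grid| = 95

|visual hull| = 95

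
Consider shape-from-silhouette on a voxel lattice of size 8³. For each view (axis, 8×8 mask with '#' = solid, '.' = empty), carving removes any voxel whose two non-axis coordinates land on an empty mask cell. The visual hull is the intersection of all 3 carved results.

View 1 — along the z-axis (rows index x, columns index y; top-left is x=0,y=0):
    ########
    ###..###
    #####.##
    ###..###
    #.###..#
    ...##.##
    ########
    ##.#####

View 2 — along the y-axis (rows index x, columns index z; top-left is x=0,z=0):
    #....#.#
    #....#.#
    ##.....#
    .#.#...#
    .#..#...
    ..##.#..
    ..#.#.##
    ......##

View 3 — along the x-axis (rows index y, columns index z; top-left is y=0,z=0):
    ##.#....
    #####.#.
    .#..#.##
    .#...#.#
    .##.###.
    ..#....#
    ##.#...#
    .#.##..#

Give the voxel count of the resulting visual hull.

initial block: 8^3 = 512
[1] z-view keeps 51 columns → grid now 408
[2] y-view keeps 23 columns → grid now 149
[3] x-view keeps 31 columns → grid now 78

remaining voxels: 78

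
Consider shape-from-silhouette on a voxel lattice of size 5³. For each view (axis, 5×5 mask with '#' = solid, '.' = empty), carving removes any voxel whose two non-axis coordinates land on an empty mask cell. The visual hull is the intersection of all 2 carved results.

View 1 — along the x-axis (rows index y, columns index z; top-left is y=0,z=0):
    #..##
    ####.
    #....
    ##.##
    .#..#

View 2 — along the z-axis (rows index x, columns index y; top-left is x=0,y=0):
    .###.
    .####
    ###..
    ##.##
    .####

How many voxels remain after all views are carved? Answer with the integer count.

full grid |V| = 125
V1 x: intersect with YZ mask (14 set) -- 70 left
V2 z: intersect with XY mask (18 set) -- 52 left

voxel count = 52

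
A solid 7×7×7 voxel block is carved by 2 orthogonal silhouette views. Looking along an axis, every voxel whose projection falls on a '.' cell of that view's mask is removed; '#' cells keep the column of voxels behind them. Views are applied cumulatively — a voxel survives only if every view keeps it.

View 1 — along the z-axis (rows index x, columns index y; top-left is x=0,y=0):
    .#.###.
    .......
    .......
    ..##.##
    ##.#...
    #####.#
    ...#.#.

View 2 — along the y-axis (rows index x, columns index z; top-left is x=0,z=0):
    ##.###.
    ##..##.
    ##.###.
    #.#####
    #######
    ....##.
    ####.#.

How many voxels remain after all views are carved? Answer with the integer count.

start: 7×7×7 = 343 voxels
carve view 1 (along z, XY-mask fill 19/49): 133 voxels remain
carve view 2 (along y, XZ-mask fill 34/49): 87 voxels remain

|visual hull| = 87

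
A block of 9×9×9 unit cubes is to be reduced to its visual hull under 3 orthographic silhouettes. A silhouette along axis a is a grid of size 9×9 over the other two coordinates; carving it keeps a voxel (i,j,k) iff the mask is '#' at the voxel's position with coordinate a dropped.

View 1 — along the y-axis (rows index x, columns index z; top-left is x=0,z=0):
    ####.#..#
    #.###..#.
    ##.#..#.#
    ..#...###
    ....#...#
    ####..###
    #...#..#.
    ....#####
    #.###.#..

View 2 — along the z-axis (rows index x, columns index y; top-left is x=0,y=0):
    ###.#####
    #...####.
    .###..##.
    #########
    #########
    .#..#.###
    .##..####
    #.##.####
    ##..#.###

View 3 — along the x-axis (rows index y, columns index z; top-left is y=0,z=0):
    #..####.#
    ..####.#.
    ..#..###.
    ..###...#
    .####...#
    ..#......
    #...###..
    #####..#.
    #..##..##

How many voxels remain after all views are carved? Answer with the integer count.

|visual hull| = 140

initial block: 9^3 = 729
[1] y-view keeps 42 columns → grid now 378
[2] z-view keeps 60 columns → grid now 270
[3] x-view keeps 40 columns → grid now 140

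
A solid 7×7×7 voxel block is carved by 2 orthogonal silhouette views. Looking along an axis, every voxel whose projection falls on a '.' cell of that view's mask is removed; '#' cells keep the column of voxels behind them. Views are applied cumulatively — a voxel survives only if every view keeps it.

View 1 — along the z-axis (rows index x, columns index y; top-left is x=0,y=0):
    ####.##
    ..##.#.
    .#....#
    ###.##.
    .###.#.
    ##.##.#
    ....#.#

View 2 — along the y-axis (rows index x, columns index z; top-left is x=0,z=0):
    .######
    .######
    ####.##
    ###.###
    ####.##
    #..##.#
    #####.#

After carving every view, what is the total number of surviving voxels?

initial block: 7^3 = 343
carve view 1 (along z, XY-mask fill 27/49): 189 voxels remain
carve view 2 (along y, XZ-mask fill 40/49): 152 voxels remain

voxel count = 152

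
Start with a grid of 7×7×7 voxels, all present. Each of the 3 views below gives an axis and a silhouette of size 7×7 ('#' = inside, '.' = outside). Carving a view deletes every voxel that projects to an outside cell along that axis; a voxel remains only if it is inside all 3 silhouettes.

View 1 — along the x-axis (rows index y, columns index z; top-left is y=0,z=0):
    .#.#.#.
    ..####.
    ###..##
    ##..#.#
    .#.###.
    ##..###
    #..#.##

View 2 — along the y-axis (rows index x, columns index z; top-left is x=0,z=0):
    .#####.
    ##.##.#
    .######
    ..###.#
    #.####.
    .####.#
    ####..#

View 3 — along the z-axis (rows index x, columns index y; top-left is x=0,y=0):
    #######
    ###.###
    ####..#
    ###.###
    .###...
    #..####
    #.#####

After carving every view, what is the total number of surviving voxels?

voxel count = 106

full grid |V| = 343
[1] x-view keeps 29 columns → grid now 203
[2] y-view keeps 35 columns → grid now 139
[3] z-view keeps 38 columns → grid now 106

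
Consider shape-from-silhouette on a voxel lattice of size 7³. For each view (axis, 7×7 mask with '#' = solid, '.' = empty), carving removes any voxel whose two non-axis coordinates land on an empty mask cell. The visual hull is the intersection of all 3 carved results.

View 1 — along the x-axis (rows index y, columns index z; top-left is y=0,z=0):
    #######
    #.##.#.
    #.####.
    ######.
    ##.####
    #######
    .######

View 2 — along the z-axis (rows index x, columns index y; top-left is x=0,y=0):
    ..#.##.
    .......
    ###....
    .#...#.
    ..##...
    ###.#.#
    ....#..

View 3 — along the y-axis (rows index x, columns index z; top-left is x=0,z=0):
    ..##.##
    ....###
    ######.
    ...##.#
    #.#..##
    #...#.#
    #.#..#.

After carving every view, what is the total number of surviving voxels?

48 voxels

full grid |V| = 343
  1. axis=0 (YZ plane), |mask|=41  ⇒  voxels=287
  2. axis=2 (XY plane), |mask|=16  ⇒  voxels=90
  3. axis=1 (XZ plane), |mask|=26  ⇒  voxels=48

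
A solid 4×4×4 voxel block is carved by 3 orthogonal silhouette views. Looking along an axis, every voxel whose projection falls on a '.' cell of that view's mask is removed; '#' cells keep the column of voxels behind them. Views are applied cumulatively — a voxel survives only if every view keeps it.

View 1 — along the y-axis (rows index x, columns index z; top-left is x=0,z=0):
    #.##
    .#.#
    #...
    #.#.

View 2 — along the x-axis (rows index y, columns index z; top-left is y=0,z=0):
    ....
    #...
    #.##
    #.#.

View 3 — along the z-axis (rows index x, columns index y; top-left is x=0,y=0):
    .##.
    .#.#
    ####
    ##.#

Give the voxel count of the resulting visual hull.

initial block: 4^3 = 64
after view 1 [y-axis, 8 of 16 cells solid] → remaining = 32
after view 2 [x-axis, 6 of 16 cells solid] → remaining = 15
after view 3 [z-axis, 11 of 16 cells solid] → remaining = 10

voxel count = 10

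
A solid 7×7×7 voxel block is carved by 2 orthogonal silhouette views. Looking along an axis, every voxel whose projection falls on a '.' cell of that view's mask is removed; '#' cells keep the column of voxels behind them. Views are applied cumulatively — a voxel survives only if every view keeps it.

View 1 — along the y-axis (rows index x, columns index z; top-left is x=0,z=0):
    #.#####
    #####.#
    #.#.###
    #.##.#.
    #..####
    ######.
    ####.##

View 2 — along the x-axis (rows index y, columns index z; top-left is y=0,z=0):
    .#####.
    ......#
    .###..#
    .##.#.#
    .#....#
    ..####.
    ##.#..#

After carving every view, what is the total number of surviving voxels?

122 voxels

start: 7×7×7 = 343 voxels
step 1: project along y, AND mask (38/49) → |grid| = 266
step 2: project along x, AND mask (24/49) → |grid| = 122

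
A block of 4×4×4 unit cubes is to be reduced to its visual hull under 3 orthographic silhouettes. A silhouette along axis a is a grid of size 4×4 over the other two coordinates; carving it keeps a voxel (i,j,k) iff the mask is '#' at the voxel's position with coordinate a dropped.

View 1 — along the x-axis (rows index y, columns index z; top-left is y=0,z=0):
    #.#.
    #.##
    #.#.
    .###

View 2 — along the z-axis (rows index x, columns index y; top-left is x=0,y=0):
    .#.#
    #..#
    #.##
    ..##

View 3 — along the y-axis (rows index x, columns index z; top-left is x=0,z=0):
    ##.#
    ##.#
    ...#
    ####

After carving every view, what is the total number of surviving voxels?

full grid |V| = 64
after view 1 [x-axis, 10 of 16 cells solid] → remaining = 40
after view 2 [z-axis, 9 of 16 cells solid] → remaining = 23
after view 3 [y-axis, 11 of 16 cells solid] → remaining = 13

|visual hull| = 13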